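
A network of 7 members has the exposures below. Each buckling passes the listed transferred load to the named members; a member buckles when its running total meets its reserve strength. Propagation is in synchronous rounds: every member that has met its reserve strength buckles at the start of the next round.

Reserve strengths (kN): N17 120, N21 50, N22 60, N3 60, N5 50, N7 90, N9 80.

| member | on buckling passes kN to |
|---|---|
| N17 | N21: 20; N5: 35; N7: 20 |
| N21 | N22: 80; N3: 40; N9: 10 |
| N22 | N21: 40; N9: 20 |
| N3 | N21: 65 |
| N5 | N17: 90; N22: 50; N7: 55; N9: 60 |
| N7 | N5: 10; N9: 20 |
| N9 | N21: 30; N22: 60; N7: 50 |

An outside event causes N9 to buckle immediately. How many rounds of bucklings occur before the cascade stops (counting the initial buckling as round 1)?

3

Round 1 — N9 buckles (initial).
  N21: +30 → 30 < 50
  N22: +60 → 60 ≥ 60
  N7: +50 → 50 < 90
Round 2 — N22 buckles.
  N21: +40 → 70 ≥ 50
Round 3 — N21 buckles.
  N3: +40 → 40 < 60
No further bucklings.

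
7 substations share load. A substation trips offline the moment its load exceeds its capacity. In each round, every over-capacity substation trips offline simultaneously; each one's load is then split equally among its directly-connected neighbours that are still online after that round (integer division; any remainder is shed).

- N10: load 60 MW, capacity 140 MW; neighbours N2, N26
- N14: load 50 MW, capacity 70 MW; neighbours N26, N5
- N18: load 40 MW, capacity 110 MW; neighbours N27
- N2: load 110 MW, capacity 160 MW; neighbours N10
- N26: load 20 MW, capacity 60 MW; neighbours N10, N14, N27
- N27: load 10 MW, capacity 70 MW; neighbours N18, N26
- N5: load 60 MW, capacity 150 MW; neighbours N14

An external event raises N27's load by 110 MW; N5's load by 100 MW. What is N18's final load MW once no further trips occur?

100

Round 1 — N27 at 120 > 70; N5 at 160 > 150. N27, N5 trip offline.
  N27 sheds 120 MW to N18, N26: 60 each.
    N18: 40+60 = 100 ≤ 110
    N26: 20+60 = 80 > 60
  N5 sheds 160 MW to N14: 160 each.
    N14: 50+160 = 210 > 70
Round 2 — N14, N26 trip offline.
  N14 sheds 210 MW: no online neighbours, lost.
  N26 sheds 80 MW to N10: 80 each.
    N10: 60+80 = 140 ≤ 140
No further trips.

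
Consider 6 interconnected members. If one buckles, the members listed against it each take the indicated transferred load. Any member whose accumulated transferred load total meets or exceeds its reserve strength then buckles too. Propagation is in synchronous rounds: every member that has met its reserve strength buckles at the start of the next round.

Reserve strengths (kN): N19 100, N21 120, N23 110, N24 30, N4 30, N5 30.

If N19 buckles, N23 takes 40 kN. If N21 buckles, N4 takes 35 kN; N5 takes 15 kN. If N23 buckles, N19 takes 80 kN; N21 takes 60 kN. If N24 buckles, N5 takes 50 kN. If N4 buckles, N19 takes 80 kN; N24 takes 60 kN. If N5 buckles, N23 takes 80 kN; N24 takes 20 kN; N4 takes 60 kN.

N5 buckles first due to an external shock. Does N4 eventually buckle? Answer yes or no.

Round 1 — N5 buckles (initial).
  N23: +80 → 80 < 110
  N24: +20 → 20 < 30
  N4: +60 → 60 ≥ 30
Round 2 — N4 buckles.
  N19: +80 → 80 < 100
  N24: +60 → 80 ≥ 30
Round 3 — N24 buckles.
No further bucklings.

yes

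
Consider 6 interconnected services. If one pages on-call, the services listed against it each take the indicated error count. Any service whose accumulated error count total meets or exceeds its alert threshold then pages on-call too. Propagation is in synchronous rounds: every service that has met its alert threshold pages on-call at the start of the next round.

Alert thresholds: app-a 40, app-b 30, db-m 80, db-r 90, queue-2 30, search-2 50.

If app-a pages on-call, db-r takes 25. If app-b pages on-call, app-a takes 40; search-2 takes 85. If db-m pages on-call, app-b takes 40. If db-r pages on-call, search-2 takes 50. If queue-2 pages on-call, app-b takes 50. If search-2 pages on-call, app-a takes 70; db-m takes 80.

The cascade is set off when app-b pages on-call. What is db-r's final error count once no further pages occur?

Round 1 — app-b pages on-call (initial).
  app-a: +40 → 40 ≥ 40
  search-2: +85 → 85 ≥ 50
Round 2 — app-a, search-2 page on-call.
  db-m: +80 → 80 ≥ 80
  db-r: +25 → 25 < 90
Round 3 — db-m pages on-call.
No further pages.

25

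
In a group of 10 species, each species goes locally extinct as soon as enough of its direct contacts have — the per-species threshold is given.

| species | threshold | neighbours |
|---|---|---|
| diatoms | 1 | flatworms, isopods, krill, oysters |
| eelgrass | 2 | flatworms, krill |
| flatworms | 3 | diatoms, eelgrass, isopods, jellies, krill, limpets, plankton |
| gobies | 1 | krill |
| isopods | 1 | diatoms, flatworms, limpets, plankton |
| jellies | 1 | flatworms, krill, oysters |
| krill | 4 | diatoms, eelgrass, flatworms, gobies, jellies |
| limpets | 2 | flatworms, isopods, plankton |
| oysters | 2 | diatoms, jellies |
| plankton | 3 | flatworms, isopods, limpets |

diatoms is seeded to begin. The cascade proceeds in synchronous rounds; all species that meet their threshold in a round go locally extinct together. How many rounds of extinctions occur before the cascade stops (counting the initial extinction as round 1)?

Round 1 — diatoms goes locally extinct (initial).
Round 2 — checking thresholds:
  flatworms: 1 of 7 neighbours < 3, below threshold.
  isopods: 1 of 4 neighbours ≥ 1, goes locally extinct.
  krill: 1 of 5 neighbours < 4, below threshold.
  oysters: 1 of 2 neighbours < 2, below threshold.
Round 3 — no new extinctions; cascade stops.

2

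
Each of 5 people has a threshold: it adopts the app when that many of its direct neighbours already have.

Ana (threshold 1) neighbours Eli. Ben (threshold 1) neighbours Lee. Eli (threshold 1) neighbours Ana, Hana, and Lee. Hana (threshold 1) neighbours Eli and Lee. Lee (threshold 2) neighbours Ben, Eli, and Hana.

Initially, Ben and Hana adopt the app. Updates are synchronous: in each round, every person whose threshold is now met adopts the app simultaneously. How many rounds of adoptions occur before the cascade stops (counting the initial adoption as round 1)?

Round 1 — Ben, Hana adopt the app (initial).
Round 2 — checking thresholds:
  Eli: 1 of 3 neighbours ≥ 1, adopts the app.
  Lee: 2 of 3 neighbours ≥ 2, adopts the app.
Round 3 — checking thresholds:
  Ana: 1 of 1 neighbours ≥ 1, adopts the app.
Round 4 — no new adoptions; cascade stops.

3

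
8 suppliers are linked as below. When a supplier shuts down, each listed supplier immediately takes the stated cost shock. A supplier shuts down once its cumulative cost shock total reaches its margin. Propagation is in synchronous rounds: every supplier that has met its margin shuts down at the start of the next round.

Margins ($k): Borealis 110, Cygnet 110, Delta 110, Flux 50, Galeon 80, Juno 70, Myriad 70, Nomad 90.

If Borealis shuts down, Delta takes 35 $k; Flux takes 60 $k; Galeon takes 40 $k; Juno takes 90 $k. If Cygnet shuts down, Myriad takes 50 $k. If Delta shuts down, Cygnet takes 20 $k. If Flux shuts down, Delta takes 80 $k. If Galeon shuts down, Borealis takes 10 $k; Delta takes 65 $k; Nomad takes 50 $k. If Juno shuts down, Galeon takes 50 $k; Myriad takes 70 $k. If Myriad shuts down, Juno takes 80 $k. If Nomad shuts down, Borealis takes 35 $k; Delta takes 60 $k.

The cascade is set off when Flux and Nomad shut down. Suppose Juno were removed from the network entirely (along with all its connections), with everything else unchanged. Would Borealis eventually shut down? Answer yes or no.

no

With Juno removed:
Round 1 — Flux, Nomad shut down (initial).
  Borealis: +35 → 35 < 110
  Delta: +80+60 → 140 ≥ 110
Round 2 — Delta shuts down.
  Cygnet: +20 → 20 < 110
No further shutdowns.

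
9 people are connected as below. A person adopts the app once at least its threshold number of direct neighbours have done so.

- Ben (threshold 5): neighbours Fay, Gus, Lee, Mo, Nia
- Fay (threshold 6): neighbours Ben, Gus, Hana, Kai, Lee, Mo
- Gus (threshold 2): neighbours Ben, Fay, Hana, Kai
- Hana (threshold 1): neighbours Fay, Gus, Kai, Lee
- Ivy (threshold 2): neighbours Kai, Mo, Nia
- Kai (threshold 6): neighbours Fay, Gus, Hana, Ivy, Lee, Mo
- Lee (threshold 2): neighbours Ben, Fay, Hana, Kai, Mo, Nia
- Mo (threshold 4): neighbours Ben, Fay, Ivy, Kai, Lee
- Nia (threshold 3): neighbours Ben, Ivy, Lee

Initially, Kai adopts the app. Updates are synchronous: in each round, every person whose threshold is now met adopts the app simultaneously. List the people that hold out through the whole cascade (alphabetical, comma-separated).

Ben, Fay, Ivy, Mo, Nia

Round 1 — Kai adopts the app (initial).
Round 2 — checking thresholds:
  Fay: 1 of 6 neighbours < 6, holds.
  Gus: 1 of 4 neighbours < 2, holds.
  Hana: 1 of 4 neighbours ≥ 1, adopts the app.
  Ivy: 1 of 3 neighbours < 2, holds.
  Lee: 1 of 6 neighbours < 2, holds.
  Mo: 1 of 5 neighbours < 4, holds.
Round 3 — checking thresholds:
  Fay: 2 of 6 neighbours < 6, holds.
  Gus: 2 of 4 neighbours ≥ 2, adopts the app.
  Ivy: 1 of 3 neighbours < 2, holds.
  Lee: 2 of 6 neighbours ≥ 2, adopts the app.
  Mo: 1 of 5 neighbours < 4, holds.
Round 4 — no new adoptions; cascade stops.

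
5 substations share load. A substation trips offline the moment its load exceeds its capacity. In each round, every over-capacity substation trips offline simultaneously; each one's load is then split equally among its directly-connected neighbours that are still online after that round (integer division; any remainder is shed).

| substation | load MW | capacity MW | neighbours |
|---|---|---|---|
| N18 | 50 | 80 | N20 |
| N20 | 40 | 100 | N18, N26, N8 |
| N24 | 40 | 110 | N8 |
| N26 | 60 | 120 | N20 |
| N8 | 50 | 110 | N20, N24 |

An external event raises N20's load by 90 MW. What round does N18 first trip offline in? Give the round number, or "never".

2

Round 1 — N20 at 130 > 100. N20 trips offline.
  N20 sheds 130 MW to N18, N26, N8: 43 each (1 lost).
    N18: 50+43 = 93 > 80
    N26: 60+43 = 103 ≤ 120
    N8: 50+43 = 93 ≤ 110
Round 2 — N18 trips offline.
  N18 sheds 93 MW: no online neighbours, lost.
No further trips.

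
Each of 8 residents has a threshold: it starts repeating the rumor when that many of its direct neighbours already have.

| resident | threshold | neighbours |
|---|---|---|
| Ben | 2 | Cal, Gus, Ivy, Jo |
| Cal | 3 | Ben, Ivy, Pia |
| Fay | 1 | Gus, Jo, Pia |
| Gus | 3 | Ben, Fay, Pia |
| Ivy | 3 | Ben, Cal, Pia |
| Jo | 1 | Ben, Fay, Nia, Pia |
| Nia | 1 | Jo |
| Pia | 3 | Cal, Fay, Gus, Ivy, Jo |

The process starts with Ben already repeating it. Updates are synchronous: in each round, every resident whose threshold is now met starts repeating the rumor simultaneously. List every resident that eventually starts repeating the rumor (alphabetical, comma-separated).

Round 1 — Ben starts repeating the rumor (initial).
Round 2 — checking thresholds:
  Cal: 1 of 3 neighbours < 3, not yet.
  Gus: 1 of 3 neighbours < 3, not yet.
  Ivy: 1 of 3 neighbours < 3, not yet.
  Jo: 1 of 4 neighbours ≥ 1, starts repeating the rumor.
Round 3 — checking thresholds:
  Cal: 1 of 3 neighbours < 3, not yet.
  Fay: 1 of 3 neighbours ≥ 1, starts repeating the rumor.
  Gus: 1 of 3 neighbours < 3, not yet.
  Ivy: 1 of 3 neighbours < 3, not yet.
  Nia: 1 of 1 neighbours ≥ 1, starts repeating the rumor.
  Pia: 1 of 5 neighbours < 3, not yet.
Round 4 — no new spreads; cascade stops.

Ben, Fay, Jo, Nia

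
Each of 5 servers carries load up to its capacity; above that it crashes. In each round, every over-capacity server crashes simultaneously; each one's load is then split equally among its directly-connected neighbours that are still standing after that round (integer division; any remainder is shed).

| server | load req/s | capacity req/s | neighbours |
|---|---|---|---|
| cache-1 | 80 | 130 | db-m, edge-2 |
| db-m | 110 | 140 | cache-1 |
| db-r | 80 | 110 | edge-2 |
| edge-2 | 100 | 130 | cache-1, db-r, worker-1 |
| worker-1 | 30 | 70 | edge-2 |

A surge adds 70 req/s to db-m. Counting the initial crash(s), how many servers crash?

Round 1 — db-m at 180 > 140. db-m crashes.
  db-m sheds 180 req/s to cache-1: 180 each.
    cache-1: 80+180 = 260 > 130
Round 2 — cache-1 crashes.
  cache-1 sheds 260 req/s to edge-2: 260 each.
    edge-2: 100+260 = 360 > 130
Round 3 — edge-2 crashes.
  edge-2 sheds 360 req/s to db-r, worker-1: 180 each.
    db-r: 80+180 = 260 > 110
    worker-1: 30+180 = 210 > 70
Round 4 — db-r, worker-1 crash.
  db-r sheds 260 req/s: no online neighbours, lost.
  worker-1 sheds 210 req/s: no online neighbours, lost.
No further crashes.

5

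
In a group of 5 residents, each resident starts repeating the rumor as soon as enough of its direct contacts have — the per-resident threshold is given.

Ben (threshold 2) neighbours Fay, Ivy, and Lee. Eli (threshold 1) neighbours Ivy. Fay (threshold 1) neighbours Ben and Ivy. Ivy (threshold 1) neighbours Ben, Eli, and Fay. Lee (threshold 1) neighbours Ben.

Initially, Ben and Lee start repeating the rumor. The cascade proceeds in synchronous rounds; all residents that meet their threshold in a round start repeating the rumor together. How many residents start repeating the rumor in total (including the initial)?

5

Round 1 — Ben, Lee start repeating the rumor (initial).
Round 2 — checking thresholds:
  Fay: 1 of 2 neighbours ≥ 1, starts repeating the rumor.
  Ivy: 1 of 3 neighbours ≥ 1, starts repeating the rumor.
Round 3 — checking thresholds:
  Eli: 1 of 1 neighbours ≥ 1, starts repeating the rumor.
Round 4 — no new spreads; cascade stops.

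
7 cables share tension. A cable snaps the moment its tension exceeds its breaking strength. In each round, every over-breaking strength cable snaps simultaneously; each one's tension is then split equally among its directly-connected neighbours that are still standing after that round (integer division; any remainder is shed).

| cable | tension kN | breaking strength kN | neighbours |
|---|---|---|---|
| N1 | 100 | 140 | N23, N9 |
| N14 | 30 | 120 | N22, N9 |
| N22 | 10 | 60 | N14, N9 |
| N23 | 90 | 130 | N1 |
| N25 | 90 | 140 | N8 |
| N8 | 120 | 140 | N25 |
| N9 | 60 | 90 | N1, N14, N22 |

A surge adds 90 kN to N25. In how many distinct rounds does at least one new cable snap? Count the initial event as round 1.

Round 1 — N25 at 180 > 140. N25 snaps.
  N25 sheds 180 kN to N8: 180 each.
    N8: 120+180 = 300 > 140
Round 2 — N8 snaps.
  N8 sheds 300 kN: no online neighbours, lost.
No further breaks.

2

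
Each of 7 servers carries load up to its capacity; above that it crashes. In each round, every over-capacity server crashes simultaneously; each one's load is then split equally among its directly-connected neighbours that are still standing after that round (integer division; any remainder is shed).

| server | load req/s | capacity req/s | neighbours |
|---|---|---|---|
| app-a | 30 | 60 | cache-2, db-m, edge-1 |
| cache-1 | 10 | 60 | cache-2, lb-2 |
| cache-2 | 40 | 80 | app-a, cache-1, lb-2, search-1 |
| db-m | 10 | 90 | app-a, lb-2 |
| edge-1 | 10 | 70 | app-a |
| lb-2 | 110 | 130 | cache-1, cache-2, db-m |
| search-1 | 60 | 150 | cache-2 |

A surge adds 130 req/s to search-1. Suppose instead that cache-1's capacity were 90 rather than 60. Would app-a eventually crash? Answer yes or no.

yes

With cache-1's capacity at 90:
Round 1 — search-1 at 190 > 150. search-1 crashes.
  search-1 sheds 190 req/s to cache-2: 190 each.
    cache-2: 40+190 = 230 > 80
Round 2 — cache-2 crashes.
  cache-2 sheds 230 req/s to app-a, cache-1, lb-2: 76 each (2 lost).
    app-a: 30+76 = 106 > 60
    cache-1: 10+76 = 86 ≤ 90
    lb-2: 110+76 = 186 > 130
Round 3 — app-a, lb-2 crash.
  app-a sheds 106 req/s to db-m, edge-1: 53 each.
    db-m: 10+53 = 63 ≤ 90
    edge-1: 10+53 = 63 ≤ 70
  lb-2 sheds 186 req/s to cache-1, db-m: 93 each.
    cache-1: 86+93 = 179 > 90
    db-m: 63+93 = 156 > 90
Round 4 — cache-1, db-m crash.
  cache-1 sheds 179 req/s: no online neighbours, lost.
  db-m sheds 156 req/s: no online neighbours, lost.
No further crashes.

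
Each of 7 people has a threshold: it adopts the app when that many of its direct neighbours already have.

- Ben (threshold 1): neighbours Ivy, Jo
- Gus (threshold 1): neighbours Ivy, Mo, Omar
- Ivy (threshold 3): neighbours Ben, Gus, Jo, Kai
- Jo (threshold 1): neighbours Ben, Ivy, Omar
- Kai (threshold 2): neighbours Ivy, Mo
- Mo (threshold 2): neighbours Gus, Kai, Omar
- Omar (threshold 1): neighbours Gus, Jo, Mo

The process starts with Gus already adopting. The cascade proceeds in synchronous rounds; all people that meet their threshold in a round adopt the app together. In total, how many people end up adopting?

7

Round 1 — Gus adopts the app (initial).
Round 2 — checking thresholds:
  Ivy: 1 of 4 neighbours < 3, below threshold.
  Mo: 1 of 3 neighbours < 2, below threshold.
  Omar: 1 of 3 neighbours ≥ 1, adopts the app.
Round 3 — checking thresholds:
  Ivy: 1 of 4 neighbours < 3, below threshold.
  Jo: 1 of 3 neighbours ≥ 1, adopts the app.
  Mo: 2 of 3 neighbours ≥ 2, adopts the app.
Round 4 — checking thresholds:
  Ben: 1 of 2 neighbours ≥ 1, adopts the app.
  Ivy: 2 of 4 neighbours < 3, below threshold.
  Kai: 1 of 2 neighbours < 2, below threshold.
Round 5 — checking thresholds:
  Ivy: 3 of 4 neighbours ≥ 3, adopts the app.
  Kai: 1 of 2 neighbours < 2, below threshold.
Round 6 — checking thresholds:
  Kai: 2 of 2 neighbours ≥ 2, adopts the app.
Round 7 — no new adoptions; cascade stops.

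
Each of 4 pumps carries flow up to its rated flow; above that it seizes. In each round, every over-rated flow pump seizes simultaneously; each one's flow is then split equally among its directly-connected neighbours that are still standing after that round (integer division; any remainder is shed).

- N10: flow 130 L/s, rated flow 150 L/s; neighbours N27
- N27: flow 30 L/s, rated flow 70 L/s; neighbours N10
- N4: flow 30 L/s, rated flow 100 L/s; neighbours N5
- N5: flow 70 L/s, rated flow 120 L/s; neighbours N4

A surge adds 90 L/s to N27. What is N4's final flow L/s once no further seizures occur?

Round 1 — N27 at 120 > 70. N27 seizes.
  N27 sheds 120 L/s to N10: 120 each.
    N10: 130+120 = 250 > 150
Round 2 — N10 seizes.
  N10 sheds 250 L/s: no online neighbours, lost.
No further seizures.

30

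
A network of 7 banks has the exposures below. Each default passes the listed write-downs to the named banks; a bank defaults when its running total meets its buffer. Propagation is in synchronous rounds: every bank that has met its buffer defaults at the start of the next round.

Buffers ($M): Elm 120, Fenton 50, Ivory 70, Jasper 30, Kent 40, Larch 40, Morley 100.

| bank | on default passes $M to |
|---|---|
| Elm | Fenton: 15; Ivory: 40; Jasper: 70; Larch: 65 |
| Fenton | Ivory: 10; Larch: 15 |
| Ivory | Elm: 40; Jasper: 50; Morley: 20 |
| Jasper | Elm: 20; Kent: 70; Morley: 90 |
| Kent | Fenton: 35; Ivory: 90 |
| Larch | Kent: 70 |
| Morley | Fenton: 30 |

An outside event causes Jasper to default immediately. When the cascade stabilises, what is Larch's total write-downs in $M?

15

Round 1 — Jasper defaults (initial).
  Elm: +20 → 20 < 120
  Kent: +70 → 70 ≥ 40
  Morley: +90 → 90 < 100
Round 2 — Kent defaults.
  Fenton: +35 → 35 < 50
  Ivory: +90 → 90 ≥ 70
Round 3 — Ivory defaults.
  Elm: +40 → 60 < 120
  Morley: +20 → 110 ≥ 100
Round 4 — Morley defaults.
  Fenton: +30 → 65 ≥ 50
Round 5 — Fenton defaults.
  Larch: +15 → 15 < 40
No further defaults.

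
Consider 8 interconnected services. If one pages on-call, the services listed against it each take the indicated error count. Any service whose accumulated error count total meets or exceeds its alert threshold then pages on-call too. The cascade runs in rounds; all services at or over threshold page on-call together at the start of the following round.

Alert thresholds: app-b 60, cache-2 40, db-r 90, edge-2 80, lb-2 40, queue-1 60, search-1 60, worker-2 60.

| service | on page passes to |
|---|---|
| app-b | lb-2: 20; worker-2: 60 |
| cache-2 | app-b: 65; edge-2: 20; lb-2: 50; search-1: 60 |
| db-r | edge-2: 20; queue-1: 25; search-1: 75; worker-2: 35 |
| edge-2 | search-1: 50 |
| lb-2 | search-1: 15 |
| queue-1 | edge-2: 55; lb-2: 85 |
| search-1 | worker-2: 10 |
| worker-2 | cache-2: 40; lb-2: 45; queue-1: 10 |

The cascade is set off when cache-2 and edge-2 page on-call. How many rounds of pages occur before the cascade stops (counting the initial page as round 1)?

3

Round 1 — cache-2, edge-2 page on-call (initial).
  app-b: +65 → 65 ≥ 60
  lb-2: +50 → 50 ≥ 40
  search-1: +60+50 → 110 ≥ 60
Round 2 — app-b, lb-2, search-1 page on-call.
  worker-2: +60+10 → 70 ≥ 60
Round 3 — worker-2 pages on-call.
  queue-1: +10 → 10 < 60
No further pages.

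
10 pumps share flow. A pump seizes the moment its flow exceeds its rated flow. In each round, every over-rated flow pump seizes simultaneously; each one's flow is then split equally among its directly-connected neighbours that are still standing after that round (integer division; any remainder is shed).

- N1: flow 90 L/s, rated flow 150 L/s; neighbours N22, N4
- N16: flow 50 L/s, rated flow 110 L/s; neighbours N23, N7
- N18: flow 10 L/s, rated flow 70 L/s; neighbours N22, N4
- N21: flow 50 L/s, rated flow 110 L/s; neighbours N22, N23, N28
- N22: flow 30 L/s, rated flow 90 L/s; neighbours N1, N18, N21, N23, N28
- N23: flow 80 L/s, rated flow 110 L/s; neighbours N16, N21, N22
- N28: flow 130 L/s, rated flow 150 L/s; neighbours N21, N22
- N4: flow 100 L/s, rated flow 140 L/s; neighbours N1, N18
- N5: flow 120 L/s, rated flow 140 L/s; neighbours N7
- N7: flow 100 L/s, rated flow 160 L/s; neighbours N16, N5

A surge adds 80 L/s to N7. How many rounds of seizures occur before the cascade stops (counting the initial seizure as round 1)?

Round 1 — N7 at 180 > 160. N7 seizes.
  N7 sheds 180 L/s to N16, N5: 90 each.
    N16: 50+90 = 140 > 110
    N5: 120+90 = 210 > 140
Round 2 — N16, N5 seize.
  N16 sheds 140 L/s to N23: 140 each.
    N23: 80+140 = 220 > 110
  N5 sheds 210 L/s: no online neighbours, lost.
Round 3 — N23 seizes.
  N23 sheds 220 L/s to N21, N22: 110 each.
    N21: 50+110 = 160 > 110
    N22: 30+110 = 140 > 90
Round 4 — N21, N22 seize.
  N21 sheds 160 L/s to N28: 160 each.
    N28: 130+160 = 290 > 150
  N22 sheds 140 L/s to N1, N18, N28: 46 each (2 lost).
    N1: 90+46 = 136 ≤ 150
    N18: 10+46 = 56 ≤ 70
    N28: 290+46 = 336 > 150
Round 5 — N28 seizes.
  N28 sheds 336 L/s: no online neighbours, lost.
No further seizures.

5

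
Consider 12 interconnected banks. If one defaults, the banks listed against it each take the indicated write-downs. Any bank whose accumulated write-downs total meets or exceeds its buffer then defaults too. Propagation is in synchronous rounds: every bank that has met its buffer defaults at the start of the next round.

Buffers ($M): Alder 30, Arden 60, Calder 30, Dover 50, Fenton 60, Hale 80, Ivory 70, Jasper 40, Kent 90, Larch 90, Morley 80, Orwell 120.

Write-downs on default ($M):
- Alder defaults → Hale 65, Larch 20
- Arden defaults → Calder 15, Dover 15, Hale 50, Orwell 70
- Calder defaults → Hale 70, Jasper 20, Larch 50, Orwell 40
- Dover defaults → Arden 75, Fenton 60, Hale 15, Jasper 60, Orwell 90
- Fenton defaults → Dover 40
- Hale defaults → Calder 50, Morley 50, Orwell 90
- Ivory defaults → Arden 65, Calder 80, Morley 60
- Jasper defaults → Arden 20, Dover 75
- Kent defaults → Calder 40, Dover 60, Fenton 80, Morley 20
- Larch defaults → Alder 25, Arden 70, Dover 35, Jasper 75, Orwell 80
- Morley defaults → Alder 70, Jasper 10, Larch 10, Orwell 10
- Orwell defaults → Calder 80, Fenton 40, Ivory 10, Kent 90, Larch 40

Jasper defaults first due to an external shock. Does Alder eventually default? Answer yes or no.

Round 1 — Jasper defaults (initial).
  Arden: +20 → 20 < 60
  Dover: +75 → 75 ≥ 50
Round 2 — Dover defaults.
  Arden: +75 → 95 ≥ 60
  Fenton: +60 → 60 ≥ 60
  Hale: +15 → 15 < 80
  Orwell: +90 → 90 < 120
Round 3 — Arden, Fenton default.
  Calder: +15 → 15 < 30
  Hale: +50 → 65 < 80
  Orwell: +70 → 160 ≥ 120
Round 4 — Orwell defaults.
  Calder: +80 → 95 ≥ 30
  Ivory: +10 → 10 < 70
  Kent: +90 → 90 ≥ 90
  Larch: +40 → 40 < 90
Round 5 — Calder, Kent default.
  Hale: +70 → 135 ≥ 80
  Larch: +50 → 90 ≥ 90
  Morley: +20 → 20 < 80
Round 6 — Hale, Larch default.
  Alder: +25 → 25 < 30
  Morley: +50 → 70 < 80
No further defaults.

no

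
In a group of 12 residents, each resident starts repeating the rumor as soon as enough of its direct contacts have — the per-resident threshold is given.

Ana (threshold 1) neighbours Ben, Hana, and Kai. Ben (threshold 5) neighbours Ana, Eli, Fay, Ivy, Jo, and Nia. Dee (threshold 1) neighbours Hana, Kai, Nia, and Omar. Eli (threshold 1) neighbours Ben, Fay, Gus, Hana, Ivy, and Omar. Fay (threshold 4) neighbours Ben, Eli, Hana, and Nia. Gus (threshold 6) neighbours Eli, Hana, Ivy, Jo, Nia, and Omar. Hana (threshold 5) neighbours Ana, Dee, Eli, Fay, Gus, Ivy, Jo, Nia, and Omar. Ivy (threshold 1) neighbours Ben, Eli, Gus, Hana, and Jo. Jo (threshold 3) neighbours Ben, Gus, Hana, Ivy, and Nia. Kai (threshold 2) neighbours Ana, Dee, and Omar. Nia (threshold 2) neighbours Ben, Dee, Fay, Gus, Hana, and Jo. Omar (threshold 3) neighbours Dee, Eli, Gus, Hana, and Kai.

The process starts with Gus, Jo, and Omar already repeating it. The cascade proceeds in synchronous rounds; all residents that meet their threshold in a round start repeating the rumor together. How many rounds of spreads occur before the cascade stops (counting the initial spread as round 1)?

Round 1 — Gus, Jo, Omar start repeating the rumor (initial).
Round 2 — checking thresholds:
  Ben: 1 of 6 neighbours < 5, holds.
  Dee: 1 of 4 neighbours ≥ 1, starts repeating the rumor.
  Eli: 2 of 6 neighbours ≥ 1, starts repeating the rumor.
  Hana: 3 of 9 neighbours < 5, holds.
  Ivy: 2 of 5 neighbours ≥ 1, starts repeating the rumor.
  Kai: 1 of 3 neighbours < 2, holds.
  Nia: 2 of 6 neighbours ≥ 2, starts repeating the rumor.
Round 3 — checking thresholds:
  Ben: 4 of 6 neighbours < 5, holds.
  Fay: 2 of 4 neighbours < 4, holds.
  Hana: 7 of 9 neighbours ≥ 5, starts repeating the rumor.
  Kai: 2 of 3 neighbours ≥ 2, starts repeating the rumor.
Round 4 — checking thresholds:
  Ana: 2 of 3 neighbours ≥ 1, starts repeating the rumor.
  Ben: 4 of 6 neighbours < 5, holds.
  Fay: 3 of 4 neighbours < 4, holds.
Round 5 — checking thresholds:
  Ben: 5 of 6 neighbours ≥ 5, starts repeating the rumor.
  Fay: 3 of 4 neighbours < 4, holds.
Round 6 — checking thresholds:
  Fay: 4 of 4 neighbours ≥ 4, starts repeating the rumor.
Round 7 — no new spreads; cascade stops.

6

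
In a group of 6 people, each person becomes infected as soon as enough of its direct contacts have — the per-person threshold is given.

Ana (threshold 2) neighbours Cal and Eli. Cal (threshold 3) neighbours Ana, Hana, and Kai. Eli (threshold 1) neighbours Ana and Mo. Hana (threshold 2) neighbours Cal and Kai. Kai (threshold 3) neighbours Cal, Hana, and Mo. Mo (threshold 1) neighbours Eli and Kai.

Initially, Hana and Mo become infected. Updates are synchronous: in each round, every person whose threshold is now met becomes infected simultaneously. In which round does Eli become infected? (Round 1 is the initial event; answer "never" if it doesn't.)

2

Round 1 — Hana, Mo become infected (initial).
Round 2 — checking thresholds:
  Cal: 1 of 3 neighbours < 3, holds.
  Eli: 1 of 2 neighbours ≥ 1, becomes infected.
  Kai: 2 of 3 neighbours < 3, holds.
Round 3 — no new infections; cascade stops.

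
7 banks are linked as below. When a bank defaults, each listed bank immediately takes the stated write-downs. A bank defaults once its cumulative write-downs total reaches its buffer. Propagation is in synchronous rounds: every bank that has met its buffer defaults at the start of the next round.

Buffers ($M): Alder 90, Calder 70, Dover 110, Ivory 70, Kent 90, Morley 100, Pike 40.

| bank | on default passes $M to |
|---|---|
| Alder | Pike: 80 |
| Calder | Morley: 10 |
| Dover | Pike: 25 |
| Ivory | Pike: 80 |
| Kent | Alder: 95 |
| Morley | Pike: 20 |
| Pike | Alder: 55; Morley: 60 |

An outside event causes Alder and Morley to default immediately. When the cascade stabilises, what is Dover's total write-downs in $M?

Round 1 — Alder, Morley default (initial).
  Pike: +80+20 → 100 ≥ 40
Round 2 — Pike defaults.
No further defaults.

0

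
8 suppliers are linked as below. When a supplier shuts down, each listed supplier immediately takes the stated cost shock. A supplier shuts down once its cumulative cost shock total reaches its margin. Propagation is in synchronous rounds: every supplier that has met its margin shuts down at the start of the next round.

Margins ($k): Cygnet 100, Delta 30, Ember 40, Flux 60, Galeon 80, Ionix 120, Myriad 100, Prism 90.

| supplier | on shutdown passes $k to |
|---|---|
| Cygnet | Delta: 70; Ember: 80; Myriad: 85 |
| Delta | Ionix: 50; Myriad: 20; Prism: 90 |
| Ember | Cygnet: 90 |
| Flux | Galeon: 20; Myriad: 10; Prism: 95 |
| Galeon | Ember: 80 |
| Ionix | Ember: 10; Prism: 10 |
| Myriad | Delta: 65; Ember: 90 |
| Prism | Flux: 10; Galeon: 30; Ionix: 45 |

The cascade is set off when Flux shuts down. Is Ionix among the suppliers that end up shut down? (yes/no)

Round 1 — Flux shuts down (initial).
  Galeon: +20 → 20 < 80
  Myriad: +10 → 10 < 100
  Prism: +95 → 95 ≥ 90
Round 2 — Prism shuts down.
  Galeon: +30 → 50 < 80
  Ionix: +45 → 45 < 120
No further shutdowns.

no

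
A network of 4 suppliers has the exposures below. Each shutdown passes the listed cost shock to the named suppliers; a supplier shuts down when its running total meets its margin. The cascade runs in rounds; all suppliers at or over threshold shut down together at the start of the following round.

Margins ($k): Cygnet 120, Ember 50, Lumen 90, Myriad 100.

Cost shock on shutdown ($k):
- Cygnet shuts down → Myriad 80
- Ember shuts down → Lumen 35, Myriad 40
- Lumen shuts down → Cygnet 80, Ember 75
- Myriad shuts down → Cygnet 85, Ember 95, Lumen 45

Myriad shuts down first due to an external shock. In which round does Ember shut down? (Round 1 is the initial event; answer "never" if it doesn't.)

Round 1 — Myriad shuts down (initial).
  Cygnet: +85 → 85 < 120
  Ember: +95 → 95 ≥ 50
  Lumen: +45 → 45 < 90
Round 2 — Ember shuts down.
  Lumen: +35 → 80 < 90
No further shutdowns.

2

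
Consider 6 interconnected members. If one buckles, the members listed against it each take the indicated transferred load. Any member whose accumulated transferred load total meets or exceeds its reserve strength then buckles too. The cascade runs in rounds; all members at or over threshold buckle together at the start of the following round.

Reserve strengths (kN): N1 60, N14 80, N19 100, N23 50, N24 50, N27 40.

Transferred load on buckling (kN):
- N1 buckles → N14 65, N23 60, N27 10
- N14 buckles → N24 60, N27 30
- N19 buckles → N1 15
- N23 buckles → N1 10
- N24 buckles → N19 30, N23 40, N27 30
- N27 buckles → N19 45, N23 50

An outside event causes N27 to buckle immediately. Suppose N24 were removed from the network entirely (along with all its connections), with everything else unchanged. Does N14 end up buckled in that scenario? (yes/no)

With N24 removed:
Round 1 — N27 buckles (initial).
  N19: +45 → 45 < 100
  N23: +50 → 50 ≥ 50
Round 2 — N23 buckles.
  N1: +10 → 10 < 60
No further bucklings.

no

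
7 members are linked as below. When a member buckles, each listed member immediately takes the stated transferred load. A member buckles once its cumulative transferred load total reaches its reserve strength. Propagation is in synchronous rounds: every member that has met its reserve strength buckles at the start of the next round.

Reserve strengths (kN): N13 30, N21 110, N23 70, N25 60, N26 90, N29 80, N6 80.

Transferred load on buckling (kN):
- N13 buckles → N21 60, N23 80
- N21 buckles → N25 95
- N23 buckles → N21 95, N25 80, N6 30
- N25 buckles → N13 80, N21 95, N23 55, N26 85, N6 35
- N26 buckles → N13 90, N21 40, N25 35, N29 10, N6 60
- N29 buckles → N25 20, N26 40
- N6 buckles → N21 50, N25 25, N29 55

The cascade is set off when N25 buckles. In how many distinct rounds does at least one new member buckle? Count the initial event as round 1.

Round 1 — N25 buckles (initial).
  N13: +80 → 80 ≥ 30
  N21: +95 → 95 < 110
  N23: +55 → 55 < 70
  N26: +85 → 85 < 90
  N6: +35 → 35 < 80
Round 2 — N13 buckles.
  N21: +60 → 155 ≥ 110
  N23: +80 → 135 ≥ 70
Round 3 — N21, N23 buckle.
  N6: +30 → 65 < 80
No further bucklings.

3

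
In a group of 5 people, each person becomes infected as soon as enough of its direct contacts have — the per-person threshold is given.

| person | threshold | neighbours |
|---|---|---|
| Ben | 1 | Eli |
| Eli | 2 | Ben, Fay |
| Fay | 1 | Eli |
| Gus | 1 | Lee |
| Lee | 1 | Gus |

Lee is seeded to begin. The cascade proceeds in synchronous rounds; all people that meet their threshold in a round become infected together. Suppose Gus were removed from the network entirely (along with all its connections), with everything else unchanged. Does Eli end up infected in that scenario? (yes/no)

With Gus removed:
Round 1 — Lee becomes infected (initial).
Round 2 — no new infections; cascade stops.

no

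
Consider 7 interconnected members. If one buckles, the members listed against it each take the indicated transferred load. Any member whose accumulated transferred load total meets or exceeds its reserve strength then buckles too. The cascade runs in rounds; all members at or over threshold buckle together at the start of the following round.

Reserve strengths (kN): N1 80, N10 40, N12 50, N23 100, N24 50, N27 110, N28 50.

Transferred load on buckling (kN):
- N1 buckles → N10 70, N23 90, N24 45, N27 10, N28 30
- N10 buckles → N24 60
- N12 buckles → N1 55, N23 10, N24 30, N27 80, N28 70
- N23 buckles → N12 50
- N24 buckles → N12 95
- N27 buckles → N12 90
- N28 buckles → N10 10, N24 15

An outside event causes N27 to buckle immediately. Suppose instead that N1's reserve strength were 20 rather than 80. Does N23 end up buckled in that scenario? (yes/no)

yes

With N1's reserve strength at 20:
Round 1 — N27 buckles (initial).
  N12: +90 → 90 ≥ 50
Round 2 — N12 buckles.
  N1: +55 → 55 ≥ 20
  N23: +10 → 10 < 100
  N24: +30 → 30 < 50
  N28: +70 → 70 ≥ 50
Round 3 — N1, N28 buckle.
  N10: +70+10 → 80 ≥ 40
  N23: +90 → 100 ≥ 100
  N24: +45+15 → 90 ≥ 50
Round 4 — N10, N23, N24 buckle.
No further bucklings.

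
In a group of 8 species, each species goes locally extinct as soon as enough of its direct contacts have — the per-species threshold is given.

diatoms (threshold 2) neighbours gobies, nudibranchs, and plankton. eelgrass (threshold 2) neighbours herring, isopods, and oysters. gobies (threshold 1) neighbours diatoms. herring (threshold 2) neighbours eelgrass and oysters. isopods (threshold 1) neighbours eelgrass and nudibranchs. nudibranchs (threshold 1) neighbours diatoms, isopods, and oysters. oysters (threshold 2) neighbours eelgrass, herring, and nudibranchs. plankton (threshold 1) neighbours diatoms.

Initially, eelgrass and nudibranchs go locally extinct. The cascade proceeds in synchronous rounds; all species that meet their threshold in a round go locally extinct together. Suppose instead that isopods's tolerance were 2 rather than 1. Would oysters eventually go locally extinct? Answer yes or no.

With isopods's tolerance at 2:
Round 1 — eelgrass, nudibranchs go locally extinct (initial).
Round 2 — checking thresholds:
  diatoms: 1 of 3 neighbours < 2, holds.
  herring: 1 of 2 neighbours < 2, holds.
  isopods: 2 of 2 neighbours ≥ 2, goes locally extinct.
  oysters: 2 of 3 neighbours ≥ 2, goes locally extinct.
Round 3 — checking thresholds:
  diatoms: 1 of 3 neighbours < 2, holds.
  herring: 2 of 2 neighbours ≥ 2, goes locally extinct.
Round 4 — no new extinctions; cascade stops.

yes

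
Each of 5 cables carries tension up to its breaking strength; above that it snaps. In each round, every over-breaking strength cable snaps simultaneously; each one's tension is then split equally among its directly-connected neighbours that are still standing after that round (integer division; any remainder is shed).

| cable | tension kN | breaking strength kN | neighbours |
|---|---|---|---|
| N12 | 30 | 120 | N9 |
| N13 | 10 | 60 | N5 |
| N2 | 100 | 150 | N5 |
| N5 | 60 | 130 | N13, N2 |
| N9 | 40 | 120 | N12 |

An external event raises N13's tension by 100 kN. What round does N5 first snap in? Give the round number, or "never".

2

Round 1 — N13 at 110 > 60. N13 snaps.
  N13 sheds 110 kN to N5: 110 each.
    N5: 60+110 = 170 > 130
Round 2 — N5 snaps.
  N5 sheds 170 kN to N2: 170 each.
    N2: 100+170 = 270 > 150
Round 3 — N2 snaps.
  N2 sheds 270 kN: no online neighbours, lost.
No further breaks.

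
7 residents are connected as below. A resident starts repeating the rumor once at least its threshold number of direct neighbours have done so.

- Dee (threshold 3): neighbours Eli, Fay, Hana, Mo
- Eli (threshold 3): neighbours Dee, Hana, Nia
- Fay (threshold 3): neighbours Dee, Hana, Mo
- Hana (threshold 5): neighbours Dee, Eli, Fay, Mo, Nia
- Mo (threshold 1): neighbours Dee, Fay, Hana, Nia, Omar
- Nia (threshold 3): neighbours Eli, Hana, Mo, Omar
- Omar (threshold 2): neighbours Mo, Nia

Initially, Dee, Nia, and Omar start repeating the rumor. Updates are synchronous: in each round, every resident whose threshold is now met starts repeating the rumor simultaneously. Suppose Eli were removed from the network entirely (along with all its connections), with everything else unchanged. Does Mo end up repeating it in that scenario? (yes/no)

yes

With Eli removed:
Round 1 — Dee, Nia, Omar start repeating the rumor (initial).
Round 2 — checking thresholds:
  Fay: 1 of 3 neighbours < 3, below threshold.
  Hana: 2 of 4 neighbours < 5, below threshold.
  Mo: 3 of 5 neighbours ≥ 1, starts repeating the rumor.
Round 3 — no new spreads; cascade stops.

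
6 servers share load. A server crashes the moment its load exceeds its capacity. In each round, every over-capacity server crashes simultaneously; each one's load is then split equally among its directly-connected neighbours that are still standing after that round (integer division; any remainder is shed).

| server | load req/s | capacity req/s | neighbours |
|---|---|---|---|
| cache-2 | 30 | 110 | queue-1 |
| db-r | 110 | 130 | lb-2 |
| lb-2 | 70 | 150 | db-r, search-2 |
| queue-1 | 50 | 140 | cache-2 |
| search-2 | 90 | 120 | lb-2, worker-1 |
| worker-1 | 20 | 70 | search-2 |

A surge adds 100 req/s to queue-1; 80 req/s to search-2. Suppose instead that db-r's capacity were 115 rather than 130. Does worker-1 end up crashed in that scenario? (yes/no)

yes

With db-r's capacity at 115:
Round 1 — queue-1 at 150 > 140; search-2 at 170 > 120. queue-1, search-2 crash.
  queue-1 sheds 150 req/s to cache-2: 150 each.
    cache-2: 30+150 = 180 > 110
  search-2 sheds 170 req/s to lb-2, worker-1: 85 each.
    lb-2: 70+85 = 155 > 150
    worker-1: 20+85 = 105 > 70
Round 2 — cache-2, lb-2, worker-1 crash.
  cache-2 sheds 180 req/s: no online neighbours, lost.
  lb-2 sheds 155 req/s to db-r: 155 each.
    db-r: 110+155 = 265 > 115
  worker-1 sheds 105 req/s: no online neighbours, lost.
Round 3 — db-r crashes.
  db-r sheds 265 req/s: no online neighbours, lost.
No further crashes.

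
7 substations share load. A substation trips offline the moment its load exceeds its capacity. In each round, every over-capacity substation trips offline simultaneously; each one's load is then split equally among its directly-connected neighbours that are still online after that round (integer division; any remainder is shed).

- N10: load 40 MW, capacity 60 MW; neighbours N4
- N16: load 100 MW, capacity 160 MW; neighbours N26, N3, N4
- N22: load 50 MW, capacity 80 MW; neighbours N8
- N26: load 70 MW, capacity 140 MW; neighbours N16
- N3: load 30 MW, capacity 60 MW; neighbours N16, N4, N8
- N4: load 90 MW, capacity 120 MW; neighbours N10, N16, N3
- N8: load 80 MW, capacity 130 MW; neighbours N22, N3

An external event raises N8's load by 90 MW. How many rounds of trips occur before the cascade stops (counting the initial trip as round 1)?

5

Round 1 — N8 at 170 > 130. N8 trips offline.
  N8 sheds 170 MW to N22, N3: 85 each.
    N22: 50+85 = 135 > 80
    N3: 30+85 = 115 > 60
Round 2 — N22, N3 trip offline.
  N22 sheds 135 MW: no online neighbours, lost.
  N3 sheds 115 MW to N16, N4: 57 each (1 lost).
    N16: 100+57 = 157 ≤ 160
    N4: 90+57 = 147 > 120
Round 3 — N4 trips offline.
  N4 sheds 147 MW to N10, N16: 73 each (1 lost).
    N10: 40+73 = 113 > 60
    N16: 157+73 = 230 > 160
Round 4 — N10, N16 trip offline.
  N10 sheds 113 MW: no online neighbours, lost.
  N16 sheds 230 MW to N26: 230 each.
    N26: 70+230 = 300 > 140
Round 5 — N26 trips offline.
  N26 sheds 300 MW: no online neighbours, lost.
No further trips.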